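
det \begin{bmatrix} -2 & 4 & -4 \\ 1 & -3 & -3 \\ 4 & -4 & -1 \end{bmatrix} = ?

Expand along row 1:
  + (-2) · |-3 -3; -4 -1| = (-2)·(3 − 12) = 18
  − 4 · |1 -3; 4 -1| = −4·(-1 − (-12)) = -44
  + (-4) · |1 -3; 4 -4| = (-4)·(-4 − (-12)) = -32
Sum: (18) + (-44) + (-32) = -58

-58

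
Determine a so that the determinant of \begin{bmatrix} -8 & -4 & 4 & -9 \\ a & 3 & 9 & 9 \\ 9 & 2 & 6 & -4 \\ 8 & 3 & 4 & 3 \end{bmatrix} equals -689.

Expanding along the row containing a, det(B) is linear in a: det(B) = (118)·a + (-453).
Set (118)·a + (-453) = -689  ⇒  (118)·a = -236  ⇒  a = -2.

-2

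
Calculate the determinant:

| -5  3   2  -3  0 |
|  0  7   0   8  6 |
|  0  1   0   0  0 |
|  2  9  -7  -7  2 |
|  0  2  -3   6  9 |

138

Expand along row 3 (it has 4 zeros):
  − (1) · M_32   where M_32 = det([-5 2 -3 0; 0 0 8 6; 2 -7 -7 2; 0 -3 6 9]) = -138
det = (-1)·(1)·(-138) = 138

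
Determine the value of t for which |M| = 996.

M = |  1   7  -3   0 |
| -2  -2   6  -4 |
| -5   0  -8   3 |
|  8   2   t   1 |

t = -3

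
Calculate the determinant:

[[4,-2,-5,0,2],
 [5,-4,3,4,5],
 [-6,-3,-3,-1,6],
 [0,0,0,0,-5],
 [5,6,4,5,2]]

Expand along row 4 (it has 4 zeros):
  − (-5) · M_45   where M_45 = det([4 -2 -5 0; 5 -4 3 4; -6 -3 -3 -1; 5 6 4 5]) = 1493
det = (-1)·(-5)·(1493) = 7465

7465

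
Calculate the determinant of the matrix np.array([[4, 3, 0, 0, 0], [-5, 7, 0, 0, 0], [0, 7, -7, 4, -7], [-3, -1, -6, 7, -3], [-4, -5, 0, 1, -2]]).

The matrix is block lower-triangular with a 2×2 block and a 3×3 block on the diagonal, so its determinant equals the product of the determinants of the diagonal blocks.
det of the 2×2 block = 43
det of the 3×3 block = 71
det = (43)·(71) = 3053

3053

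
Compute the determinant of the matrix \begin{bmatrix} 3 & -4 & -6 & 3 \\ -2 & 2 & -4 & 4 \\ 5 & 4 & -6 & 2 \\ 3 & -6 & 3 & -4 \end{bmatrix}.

Expand along row 1:
  + (3) · M_11   where M_11 = det([2 -4 4; 4 -6 2; -6 3 -4]) = -76
  − (-4) · M_12   where M_12 = det([-2 -4 4; 5 -6 2; 3 3 -4]) = -8
  + (-6) · M_13   where M_13 = det([-2 2 4; 5 4 2; 3 -6 -4]) = -108
  − (3) · M_14   where M_14 = det([-2 2 -4; 5 4 -6; 3 -6 3]) = 150
det = (+1)·(3)·(-76) + (-1)·(-4)·(-8) + (+1)·(-6)·(-108) + (-1)·(3)·(150) = -62

-62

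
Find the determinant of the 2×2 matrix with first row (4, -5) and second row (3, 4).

det = 4·4 − (-5)·3 = 16 − (-15) = 31

The determinant is 31.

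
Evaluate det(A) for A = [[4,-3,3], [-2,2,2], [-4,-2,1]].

|A| = 78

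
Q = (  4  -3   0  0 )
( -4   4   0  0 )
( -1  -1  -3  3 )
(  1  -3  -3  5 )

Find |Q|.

Q is block lower-triangular with a 2×2 block and a 2×2 block on the diagonal, so its determinant equals the product of the determinants of the diagonal blocks.
det of the 2×2 block = 4
det of the 2×2 block = -6
det = (4)·(-6) = -24

det(Q) = -24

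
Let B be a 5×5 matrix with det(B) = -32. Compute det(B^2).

det(B^2) = (det B)^2 = (-32)^2 = 1024

The determinant is 1024.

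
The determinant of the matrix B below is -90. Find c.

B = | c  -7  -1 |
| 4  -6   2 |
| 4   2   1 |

Expanding along the row containing c, det(B) is linear in c: det(B) = (-10)·c + (-60).
Set (-10)·c + (-60) = -90  ⇒  (-10)·c = -30  ⇒  c = 3.

c = 3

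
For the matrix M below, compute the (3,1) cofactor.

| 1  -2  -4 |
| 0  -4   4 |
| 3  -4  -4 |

-24

Delete row 3 and column 1; the remaining 2×2 submatrix is [-2 -4; -4 4].
Its determinant is (-2)·4 − (-4)·(-4) = -24.
The cofactor carries sign (−1)^(3+1) = +1, so C_{3,1} = +(-24) = -24.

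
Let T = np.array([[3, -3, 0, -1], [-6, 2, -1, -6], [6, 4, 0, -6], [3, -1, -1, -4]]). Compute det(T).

|T| = 222

Expand along column 3 (it has 2 zeros):
  − (-1) · M_23   where M_23 = det([3 -3 -1; 6 4 -6; 3 -1 -4]) = -66
  − (-1) · M_43   where M_43 = det([3 -3 -1; -6 2 -6; 6 4 -6]) = 288
det = (-1)·(-1)·(-66) + (-1)·(-1)·(288) = 222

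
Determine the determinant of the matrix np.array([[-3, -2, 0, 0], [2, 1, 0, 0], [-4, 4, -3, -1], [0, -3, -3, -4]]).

9

The matrix is block lower-triangular with a 2×2 block and a 2×2 block on the diagonal, so its determinant equals the product of the determinants of the diagonal blocks.
det of the 2×2 block = 1
det of the 2×2 block = 9
det = (1)·(9) = 9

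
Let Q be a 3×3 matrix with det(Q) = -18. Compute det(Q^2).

324

det(Q^2) = (det Q)^2 = (-18)^2 = 324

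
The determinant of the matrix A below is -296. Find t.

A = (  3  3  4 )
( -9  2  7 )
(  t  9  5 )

t = 4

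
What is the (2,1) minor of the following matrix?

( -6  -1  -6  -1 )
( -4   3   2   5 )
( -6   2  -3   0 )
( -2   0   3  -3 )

The minor is -51.

Delete row 2 and column 1; the remaining 3×3 submatrix is [-1 -6 -1; 2 -3 0; 0 3 -3].
Its determinant is -51.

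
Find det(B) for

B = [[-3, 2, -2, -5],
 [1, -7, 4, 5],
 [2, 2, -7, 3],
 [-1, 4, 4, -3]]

Expand along row 1:
  + (-3) · M_11   where M_11 = det([-7 4 5; 2 -7 3; 4 4 -3]) = 189
  − (2) · M_12   where M_12 = det([1 4 5; 2 -7 3; -1 4 -3]) = 26
  + (-2) · M_13   where M_13 = det([1 -7 5; 2 2 3; -1 4 -3]) = 11
  − (-5) · M_14   where M_14 = det([1 -7 4; 2 2 -7; -1 4 4]) = 83
det = (+1)·(-3)·(189) + (-1)·(2)·(26) + (+1)·(-2)·(11) + (-1)·(-5)·(83) = -226

det(B) = -226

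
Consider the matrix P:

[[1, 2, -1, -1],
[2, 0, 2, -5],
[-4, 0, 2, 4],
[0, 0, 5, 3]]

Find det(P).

-192

Expand along column 2 (it has 3 zeros):
  − (2) · M_12   where M_12 = det([2 2 -5; -4 2 4; 0 5 3]) = 96
det = (-1)·(2)·(96) = -192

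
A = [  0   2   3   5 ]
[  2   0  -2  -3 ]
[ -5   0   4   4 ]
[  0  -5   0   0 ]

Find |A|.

-55

Expand along row 4 (it has 3 zeros):
  + (-5) · M_42   where M_42 = det([0 3 5; 2 -2 -3; -5 4 4]) = 11
det = (+1)·(-5)·(11) = -55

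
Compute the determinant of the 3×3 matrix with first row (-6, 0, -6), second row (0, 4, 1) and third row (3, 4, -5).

The determinant is 216.

Expand along column 1:
  + (-6) · |4 1; 4 -5| = (-6)·(-20 − 4) = 144
  + 3 · |0 -6; 4 1| = 3·(0 − (-24)) = 72
Sum: (144) + (72) = 216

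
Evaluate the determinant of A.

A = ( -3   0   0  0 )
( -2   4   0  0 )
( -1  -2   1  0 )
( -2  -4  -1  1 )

The determinant is -12.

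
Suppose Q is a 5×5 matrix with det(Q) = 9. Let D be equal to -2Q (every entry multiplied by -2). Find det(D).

For a 5×5 matrix, det(-2Q) = (-2)^5·det(Q) = -32·det(Q).
det(D) = (-32)·(9) = -288

det(D) = -288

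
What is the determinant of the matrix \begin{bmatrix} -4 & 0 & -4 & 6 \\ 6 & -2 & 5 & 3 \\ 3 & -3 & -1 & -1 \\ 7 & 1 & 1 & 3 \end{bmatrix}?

The determinant is -1144.

Expand along row 1 (it has 1 zero):
  + (-4) · M_11   where M_11 = det([-2 5 3; -3 -1 -1; 1 1 3]) = 38
  + (-4) · M_13   where M_13 = det([6 -2 3; 3 -3 -1; 7 1 3]) = 56
  − (6) · M_14   where M_14 = det([6 -2 5; 3 -3 -1; 7 1 1]) = 128
det = (+1)·(-4)·(38) + (+1)·(-4)·(56) + (-1)·(6)·(128) = -1144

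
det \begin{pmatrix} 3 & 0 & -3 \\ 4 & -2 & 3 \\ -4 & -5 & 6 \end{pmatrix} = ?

Expand along column 2:
  + (-2) · |3 -3; -4 6| = (-2)·(18 − 12) = -12
  − (-5) · |3 -3; 4 3| = −(-5)·(9 − (-12)) = 105
Sum: (-12) + (105) = 93

93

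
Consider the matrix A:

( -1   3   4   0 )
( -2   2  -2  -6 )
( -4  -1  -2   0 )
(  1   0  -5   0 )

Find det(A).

Expand along column 4 (it has 3 zeros):
  + (-6) · M_24   where M_24 = det([-1 3 4; -4 -1 -2; 1 0 -5]) = -67
det = (+1)·(-6)·(-67) = 402

det(A) = 402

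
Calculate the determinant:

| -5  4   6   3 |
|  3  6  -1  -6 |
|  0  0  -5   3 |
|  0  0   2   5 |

1302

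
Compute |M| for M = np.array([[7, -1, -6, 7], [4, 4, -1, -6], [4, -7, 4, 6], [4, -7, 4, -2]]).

|M| = -2776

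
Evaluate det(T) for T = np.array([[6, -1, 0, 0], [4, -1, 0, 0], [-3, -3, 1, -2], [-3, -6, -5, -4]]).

|T| = 28

T is block lower-triangular with a 2×2 block and a 2×2 block on the diagonal, so its determinant equals the product of the determinants of the diagonal blocks.
det of the 2×2 block = -2
det of the 2×2 block = -14
det = (-2)·(-14) = 28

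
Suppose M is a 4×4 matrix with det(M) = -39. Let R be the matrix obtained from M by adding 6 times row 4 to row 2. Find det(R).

-39

Adding a multiple of one row to another leaves the determinant unchanged.
det(R) = (1)·(-39) = -39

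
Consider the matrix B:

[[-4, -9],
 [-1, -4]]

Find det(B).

7

det(B) = (-4)·(-4) − (-9)·(-1) = 16 − 9 = 7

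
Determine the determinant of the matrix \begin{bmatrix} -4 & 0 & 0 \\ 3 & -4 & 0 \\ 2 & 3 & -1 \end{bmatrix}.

The matrix is lower triangular, so the determinant is the product of the diagonal entries:
det = (-4) · (-4) · (-1) = -16

-16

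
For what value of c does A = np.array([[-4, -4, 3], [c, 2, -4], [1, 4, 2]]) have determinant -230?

-8

Expanding along the column containing c, det(A) is linear in c: det(A) = (20)·c + (-70).
Set (20)·c + (-70) = -230  ⇒  (20)·c = -160  ⇒  c = -8.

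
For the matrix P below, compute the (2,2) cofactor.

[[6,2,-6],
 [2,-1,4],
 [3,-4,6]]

Delete row 2 and column 2; the remaining 2×2 submatrix is [6 -6; 3 6].
Its determinant is 6·6 − (-6)·3 = 54.
The cofactor carries sign (−1)^(2+2) = +1, so C_{2,2} = +(54) = 54.

54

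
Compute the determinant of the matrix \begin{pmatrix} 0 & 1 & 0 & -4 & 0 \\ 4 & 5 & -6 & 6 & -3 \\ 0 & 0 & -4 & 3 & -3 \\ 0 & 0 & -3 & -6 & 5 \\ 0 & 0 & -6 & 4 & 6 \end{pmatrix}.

The matrix is block upper-triangular with a 2×2 block and a 3×3 block on the diagonal, so its determinant equals the product of the determinants of the diagonal blocks.
det of the 2×2 block = -4
det of the 3×3 block = 332
det = (-4)·(332) = -1328

The determinant is -1328.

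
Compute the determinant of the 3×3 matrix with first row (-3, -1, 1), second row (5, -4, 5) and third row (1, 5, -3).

48

Expand along row 1:
  + (-3) · |-4 5; 5 -3| = (-3)·(12 − 25) = 39
  − (-1) · |5 5; 1 -3| = −(-1)·(-15 − 5) = -20
  + 1 · |5 -4; 1 5| = 1·(25 − (-4)) = 29
Sum: (39) + (-20) + (29) = 48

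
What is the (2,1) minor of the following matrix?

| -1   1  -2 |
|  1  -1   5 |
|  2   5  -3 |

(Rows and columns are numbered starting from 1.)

Delete row 2 and column 1; the remaining 2×2 submatrix is [1 -2; 5 -3].
Its determinant is 1·(-3) − (-2)·5 = 7.

7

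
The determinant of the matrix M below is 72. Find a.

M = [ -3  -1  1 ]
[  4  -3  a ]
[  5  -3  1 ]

Expanding along the column containing a, det(M) is linear in a: det(M) = (-14)·a + (16).
Set (-14)·a + (16) = 72  ⇒  (-14)·a = 56  ⇒  a = -4.

a = -4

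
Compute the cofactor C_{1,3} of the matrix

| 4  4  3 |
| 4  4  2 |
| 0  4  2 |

The cofactor is 16.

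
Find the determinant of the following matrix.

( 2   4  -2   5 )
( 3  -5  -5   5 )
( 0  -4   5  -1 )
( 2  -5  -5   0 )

375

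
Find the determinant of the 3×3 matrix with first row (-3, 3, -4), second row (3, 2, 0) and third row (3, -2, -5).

Expand along column 3:
  + (-4) · |3 2; 3 -2| = (-4)·(-6 − 6) = 48
  + (-5) · |-3 3; 3 2| = (-5)·(-6 − 9) = 75
Sum: (48) + (75) = 123

123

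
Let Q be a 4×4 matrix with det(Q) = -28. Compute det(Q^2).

784

det(Q^2) = (det Q)^2 = (-28)^2 = 784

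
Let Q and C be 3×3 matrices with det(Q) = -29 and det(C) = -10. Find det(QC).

det(QC) = det(Q)·det(C) = (-29)·(-10) = 290

det(QC) = 290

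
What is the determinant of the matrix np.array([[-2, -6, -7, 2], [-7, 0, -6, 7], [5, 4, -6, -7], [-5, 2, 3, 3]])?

Expand along row 2 (it has 1 zero):
  − (-7) · M_21   where M_21 = det([-6 -7 2; 4 -6 -7; 2 3 3]) = 212
  − (-6) · M_23   where M_23 = det([-2 -6 2; 5 4 -7; -5 2 3]) = -112
  + (7) · M_24   where M_24 = det([-2 -6 -7; 5 4 -6; -5 2 3]) = -348
det = (-1)·(-7)·(212) + (-1)·(-6)·(-112) + (+1)·(7)·(-348) = -1624

-1624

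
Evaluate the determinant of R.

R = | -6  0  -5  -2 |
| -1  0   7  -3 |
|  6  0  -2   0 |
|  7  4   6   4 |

det(R) = 824

Expand along column 2 (it has 3 zeros):
  + (4) · M_42   where M_42 = det([-6 -5 -2; -1 7 -3; 6 -2 0]) = 206
det = (+1)·(4)·(206) = 824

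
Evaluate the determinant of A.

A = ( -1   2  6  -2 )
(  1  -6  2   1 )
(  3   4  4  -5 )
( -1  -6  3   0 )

The determinant is -354.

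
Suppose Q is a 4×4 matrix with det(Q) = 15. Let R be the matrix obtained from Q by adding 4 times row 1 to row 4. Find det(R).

15

Adding a multiple of one row to another leaves the determinant unchanged.
det(R) = (1)·(15) = 15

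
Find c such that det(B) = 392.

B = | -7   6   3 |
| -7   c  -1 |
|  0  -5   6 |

c = 0

Expanding along the column containing c, det(B) is linear in c: det(B) = (-42)·c + (392).
Set (-42)·c + (392) = 392  ⇒  (-42)·c = 0  ⇒  c = 0.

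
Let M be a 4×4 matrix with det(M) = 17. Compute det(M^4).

det(M^4) = (det M)^4 = (17)^4 = 83521

The determinant is 83521.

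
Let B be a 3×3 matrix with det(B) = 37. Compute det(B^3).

det(B^3) = (det B)^3 = (37)^3 = 50653

50653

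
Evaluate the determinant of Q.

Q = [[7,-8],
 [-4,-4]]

det(Q) = 7·(-4) − (-8)·(-4) = -28 − 32 = -60

The determinant is -60.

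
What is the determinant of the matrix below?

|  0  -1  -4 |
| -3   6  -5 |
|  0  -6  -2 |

-66

Expand along column 1:
  − (-3) · |-1 -4; -6 -2| = −(-3)·(2 − 24) = -66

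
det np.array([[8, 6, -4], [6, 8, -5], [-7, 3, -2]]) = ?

Expand along row 1:
  + 8 · |8 -5; 3 -2| = 8·(-16 − (-15)) = -8
  − 6 · |6 -5; -7 -2| = −6·(-12 − 35) = 282
  + (-4) · |6 8; -7 3| = (-4)·(18 − (-56)) = -296
Sum: (-8) + (282) + (-296) = -22

-22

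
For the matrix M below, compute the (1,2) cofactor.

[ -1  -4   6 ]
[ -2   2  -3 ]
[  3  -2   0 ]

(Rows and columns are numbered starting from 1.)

The cofactor is -9.

Delete row 1 and column 2; the remaining 2×2 submatrix is [-2 -3; 3 0].
Its determinant is (-2)·0 − (-3)·3 = 9.
The cofactor carries sign (−1)^(1+2) = −1, so C_{1,2} = −(9) = -9.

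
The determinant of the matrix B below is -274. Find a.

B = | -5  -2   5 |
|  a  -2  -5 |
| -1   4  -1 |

-8

Expanding along the row containing a, det(B) is linear in a: det(B) = (18)·a + (-130).
Set (18)·a + (-130) = -274  ⇒  (18)·a = -144  ⇒  a = -8.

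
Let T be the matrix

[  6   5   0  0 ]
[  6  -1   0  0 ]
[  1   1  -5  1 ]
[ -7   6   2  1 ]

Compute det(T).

The determinant is 252.

T is block lower-triangular with a 2×2 block and a 2×2 block on the diagonal, so its determinant equals the product of the determinants of the diagonal blocks.
det of the 2×2 block = -36
det of the 2×2 block = -7
det = (-36)·(-7) = 252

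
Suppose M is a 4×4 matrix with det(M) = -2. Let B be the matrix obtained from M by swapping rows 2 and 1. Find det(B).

The determinant is 2.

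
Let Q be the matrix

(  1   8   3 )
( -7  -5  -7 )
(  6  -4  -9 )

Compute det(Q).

Expand along row 1:
  + 1 · |-5 -7; -4 -9| = 1·(45 − 28) = 17
  − 8 · |-7 -7; 6 -9| = −8·(63 − (-42)) = -840
  + 3 · |-7 -5; 6 -4| = 3·(28 − (-30)) = 174
Sum: (17) + (-840) + (174) = -649

|Q| = -649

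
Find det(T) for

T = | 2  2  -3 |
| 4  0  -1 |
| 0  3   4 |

|T| = -62

Expand along column 1:
  + 2 · |0 -1; 3 4| = 2·(0 − (-3)) = 6
  − 4 · |2 -3; 3 4| = −4·(8 − (-9)) = -68
Sum: (6) + (-68) = -62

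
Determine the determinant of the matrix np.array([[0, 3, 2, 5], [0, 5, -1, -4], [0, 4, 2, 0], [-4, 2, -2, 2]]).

248

Expand along column 1 (it has 3 zeros):
  − (-4) · M_41   where M_41 = det([3 2 5; 5 -1 -4; 4 2 0]) = 62
det = (-1)·(-4)·(62) = 248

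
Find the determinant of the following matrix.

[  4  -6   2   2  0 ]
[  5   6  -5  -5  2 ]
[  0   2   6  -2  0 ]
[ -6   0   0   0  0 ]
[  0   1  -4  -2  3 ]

-1440

Expand along row 4 (it has 4 zeros):
  − (-6) · M_41   where M_41 = det([-6 2 2 0; 6 -5 -5 2; 2 6 -2 0; 1 -4 -2 3]) = -240
det = (-1)·(-6)·(-240) = -1440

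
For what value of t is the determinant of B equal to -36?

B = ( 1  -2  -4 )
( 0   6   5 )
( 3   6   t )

Expanding along the column containing t, det(B) is linear in t: det(B) = (6)·t + (12).
Set (6)·t + (12) = -36  ⇒  (6)·t = -48  ⇒  t = -8.

-8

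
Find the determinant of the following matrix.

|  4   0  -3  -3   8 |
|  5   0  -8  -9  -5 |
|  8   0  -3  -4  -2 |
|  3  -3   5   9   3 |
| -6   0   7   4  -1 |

The determinant is -5421.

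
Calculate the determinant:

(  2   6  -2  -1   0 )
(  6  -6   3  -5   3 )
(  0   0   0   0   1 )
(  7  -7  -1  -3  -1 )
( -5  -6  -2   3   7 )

-547

Expand along row 3 (it has 4 zeros):
  + (1) · M_35   where M_35 = det([2 6 -2 -1; 6 -6 3 -5; 7 -7 -1 -3; -5 -6 -2 3]) = -547
det = (+1)·(1)·(-547) = -547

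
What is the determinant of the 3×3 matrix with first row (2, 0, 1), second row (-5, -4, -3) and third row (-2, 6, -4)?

Expand along column 2:
  + (-4) · |2 1; -2 -4| = (-4)·(-8 − (-2)) = 24
  − 6 · |2 1; -5 -3| = −6·(-6 − (-5)) = 6
Sum: (24) + (6) = 30

The determinant is 30.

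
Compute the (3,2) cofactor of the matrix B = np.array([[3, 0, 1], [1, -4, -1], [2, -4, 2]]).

Delete row 3 and column 2; the remaining 2×2 submatrix is [3 1; 1 -1].
Its determinant is 3·(-1) − 1·1 = -4.
The cofactor carries sign (−1)^(3+2) = −1, so C_{3,2} = −(-4) = 4.

4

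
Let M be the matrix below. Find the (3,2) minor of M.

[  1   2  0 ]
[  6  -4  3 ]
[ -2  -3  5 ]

Delete row 3 and column 2; the remaining 2×2 submatrix is [1 0; 6 3].
Its determinant is 1·3 − 0·6 = 3.

The minor is 3.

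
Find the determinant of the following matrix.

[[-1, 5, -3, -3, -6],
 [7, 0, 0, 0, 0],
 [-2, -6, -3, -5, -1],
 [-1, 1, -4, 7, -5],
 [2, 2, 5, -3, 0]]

-13769

Expand along row 2 (it has 4 zeros):
  − (7) · M_21   where M_21 = det([5 -3 -3 -6; -6 -3 -5 -1; 1 -4 7 -5; 2 5 -3 0]) = 1967
det = (-1)·(7)·(1967) = -13769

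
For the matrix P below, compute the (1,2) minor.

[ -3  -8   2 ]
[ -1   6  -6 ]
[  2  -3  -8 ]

20

Delete row 1 and column 2; the remaining 2×2 submatrix is [-1 -6; 2 -8].
Its determinant is (-1)·(-8) − (-6)·2 = 20.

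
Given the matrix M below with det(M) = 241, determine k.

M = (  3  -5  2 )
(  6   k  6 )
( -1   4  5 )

Expanding along the column containing k, det(M) is linear in k: det(M) = (17)·k + (156).
Set (17)·k + (156) = 241  ⇒  (17)·k = 85  ⇒  k = 5.

k = 5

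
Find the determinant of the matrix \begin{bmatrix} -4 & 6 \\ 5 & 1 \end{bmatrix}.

The determinant is -34.

det = (-4)·1 − 6·5 = -4 − 30 = -34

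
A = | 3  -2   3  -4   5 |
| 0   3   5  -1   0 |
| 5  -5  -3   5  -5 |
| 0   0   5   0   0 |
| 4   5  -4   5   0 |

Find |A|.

The determinant is -4400.

Expand along row 4 (it has 4 zeros):
  − (5) · M_43   where M_43 = det([3 -2 -4 5; 0 3 -1 0; 5 -5 5 -5; 4 5 5 0]) = 880
det = (-1)·(5)·(880) = -4400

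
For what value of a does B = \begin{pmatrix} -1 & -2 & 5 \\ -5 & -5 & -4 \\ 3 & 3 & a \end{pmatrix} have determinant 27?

Expanding along the column containing a, det(B) is linear in a: det(B) = (-5)·a + (12).
Set (-5)·a + (12) = 27  ⇒  (-5)·a = 15  ⇒  a = -3.

a = -3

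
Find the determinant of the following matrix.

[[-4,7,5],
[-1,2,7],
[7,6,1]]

410

Expand along column 1:
  + (-4) · |2 7; 6 1| = (-4)·(2 − 42) = 160
  − (-1) · |7 5; 6 1| = −(-1)·(7 − 30) = -23
  + 7 · |7 5; 2 7| = 7·(49 − 10) = 273
Sum: (160) + (-23) + (273) = 410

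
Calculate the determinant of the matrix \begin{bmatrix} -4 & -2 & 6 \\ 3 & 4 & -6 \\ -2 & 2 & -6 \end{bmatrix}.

72

Expand along row 1:
  + (-4) · |4 -6; 2 -6| = (-4)·(-24 − (-12)) = 48
  − (-2) · |3 -6; -2 -6| = −(-2)·(-18 − 12) = -60
  + 6 · |3 4; -2 2| = 6·(6 − (-8)) = 84
Sum: (48) + (-60) + (84) = 72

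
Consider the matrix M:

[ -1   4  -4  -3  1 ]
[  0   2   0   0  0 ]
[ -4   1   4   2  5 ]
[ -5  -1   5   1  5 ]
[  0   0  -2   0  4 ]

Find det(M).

176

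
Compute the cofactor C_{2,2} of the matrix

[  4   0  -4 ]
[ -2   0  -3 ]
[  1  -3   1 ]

8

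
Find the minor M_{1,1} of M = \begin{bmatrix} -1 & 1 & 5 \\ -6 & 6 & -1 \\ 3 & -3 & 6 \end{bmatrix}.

Delete row 1 and column 1; the remaining 2×2 submatrix is [6 -1; -3 6].
Its determinant is 6·6 − (-1)·(-3) = 33.

The minor is 33.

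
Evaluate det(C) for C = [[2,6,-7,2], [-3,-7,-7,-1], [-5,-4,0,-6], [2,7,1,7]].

Expand along row 3 (it has 1 zero):
  + (-5) · M_31   where M_31 = det([6 -7 2; -7 -7 -1; 7 1 7]) = -498
  − (-4) · M_32   where M_32 = det([2 -7 2; -3 -7 -1; 2 1 7]) = -207
  − (-6) · M_34   where M_34 = det([2 6 -7; -3 -7 -7; 2 7 1]) = 67
det = (+1)·(-5)·(-498) + (-1)·(-4)·(-207) + (-1)·(-6)·(67) = 2064

2064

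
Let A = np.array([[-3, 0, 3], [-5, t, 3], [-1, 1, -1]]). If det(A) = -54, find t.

Expanding along the column containing t, det(A) is linear in t: det(A) = (6)·t + (-6).
Set (6)·t + (-6) = -54  ⇒  (6)·t = -48  ⇒  t = -8.

t = -8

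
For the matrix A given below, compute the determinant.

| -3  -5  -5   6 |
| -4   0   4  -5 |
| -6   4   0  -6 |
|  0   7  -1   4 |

Expand along row 2 (it has 1 zero):
  − (-4) · M_21   where M_21 = det([-5 -5 6; 4 0 -6; 7 -1 4]) = 296
  − (4) · M_23   where M_23 = det([-3 -5 6; -6 4 -6; 0 7 4]) = -546
  + (-5) · M_24   where M_24 = det([-3 -5 -5; -6 4 0; 0 7 -1]) = 252
det = (-1)·(-4)·(296) + (-1)·(4)·(-546) + (+1)·(-5)·(252) = 2108

2108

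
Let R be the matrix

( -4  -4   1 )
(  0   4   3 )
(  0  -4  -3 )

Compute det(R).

det(R) = 0

Expand along column 1:
  + (-4) · |4 3; -4 -3| = (-4)·(-12 − (-12)) = 0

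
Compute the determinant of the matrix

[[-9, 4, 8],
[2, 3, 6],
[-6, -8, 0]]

The determinant is -560.

Expand along column 3:
  + 8 · |2 3; -6 -8| = 8·(-16 − (-18)) = 16
  − 6 · |-9 4; -6 -8| = −6·(72 − (-24)) = -576
Sum: (16) + (-576) = -560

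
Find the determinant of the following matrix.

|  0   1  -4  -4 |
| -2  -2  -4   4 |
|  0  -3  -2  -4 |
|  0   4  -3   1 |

-60

Expand along column 1 (it has 3 zeros):
  − (-2) · M_21   where M_21 = det([1 -4 -4; -3 -2 -4; 4 -3 1]) = -30
det = (-1)·(-2)·(-30) = -60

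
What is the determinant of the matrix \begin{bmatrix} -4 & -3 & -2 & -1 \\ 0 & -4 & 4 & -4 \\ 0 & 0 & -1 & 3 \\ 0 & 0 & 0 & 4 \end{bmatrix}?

The matrix is upper triangular, so the determinant is the product of the diagonal entries:
det = (-4) · (-4) · (-1) · (4) = -64

-64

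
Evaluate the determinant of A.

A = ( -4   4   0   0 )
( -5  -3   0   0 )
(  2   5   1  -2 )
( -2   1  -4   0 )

The determinant is -256.

A is block lower-triangular with a 2×2 block and a 2×2 block on the diagonal, so its determinant equals the product of the determinants of the diagonal blocks.
det of the 2×2 block = 32
det of the 2×2 block = -8
det = (32)·(-8) = -256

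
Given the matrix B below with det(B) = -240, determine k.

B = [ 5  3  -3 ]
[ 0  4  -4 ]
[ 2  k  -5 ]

k = -7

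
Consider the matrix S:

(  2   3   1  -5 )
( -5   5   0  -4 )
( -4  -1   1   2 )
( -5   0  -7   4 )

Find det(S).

Expand along row 2 (it has 1 zero):
  − (-5) · M_21   where M_21 = det([3 1 -5; -1 1 2; 0 -7 4]) = 23
  + (5) · M_22   where M_22 = det([2 1 -5; -4 1 2; -5 -7 4]) = -123
  + (-4) · M_24   where M_24 = det([2 3 1; -4 -1 1; -5 0 -7]) = -90
det = (-1)·(-5)·(23) + (+1)·(5)·(-123) + (+1)·(-4)·(-90) = -140

-140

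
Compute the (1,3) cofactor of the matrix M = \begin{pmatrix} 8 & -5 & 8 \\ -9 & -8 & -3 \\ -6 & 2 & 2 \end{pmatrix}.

-66

Delete row 1 and column 3; the remaining 2×2 submatrix is [-9 -8; -6 2].
Its determinant is (-9)·2 − (-8)·(-6) = -66.
The cofactor carries sign (−1)^(1+3) = +1, so C_{1,3} = +(-66) = -66.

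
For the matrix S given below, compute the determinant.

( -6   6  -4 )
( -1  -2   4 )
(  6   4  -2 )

Expand along row 1:
  + (-6) · |-2 4; 4 -2| = (-6)·(4 − 16) = 72
  − 6 · |-1 4; 6 -2| = −6·(2 − 24) = 132
  + (-4) · |-1 -2; 6 4| = (-4)·(-4 − (-12)) = -32
Sum: (72) + (132) + (-32) = 172

The determinant is 172.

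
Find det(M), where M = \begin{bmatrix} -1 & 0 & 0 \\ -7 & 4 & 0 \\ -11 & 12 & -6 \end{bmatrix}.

M is lower triangular, so det(M) is the product of the diagonal entries:
det = (-1) · (4) · (-6) = 24

The determinant is 24.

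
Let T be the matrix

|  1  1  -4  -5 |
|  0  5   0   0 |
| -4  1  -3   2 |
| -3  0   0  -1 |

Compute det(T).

440

Expand along row 2 (it has 3 zeros):
  + (5) · M_22   where M_22 = det([1 -4 -5; -4 -3 2; -3 0 -1]) = 88
det = (+1)·(5)·(88) = 440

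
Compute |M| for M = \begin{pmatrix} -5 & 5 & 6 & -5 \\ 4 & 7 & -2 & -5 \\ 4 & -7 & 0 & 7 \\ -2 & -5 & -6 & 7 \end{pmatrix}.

-1200

Expand along row 3 (it has 1 zero):
  + (4) · M_31   where M_31 = det([5 6 -5; 7 -2 -5; -5 -6 7]) = -104
  − (-7) · M_32   where M_32 = det([-5 6 -5; 4 -2 -5; -2 -6 7]) = 252
  − (7) · M_34   where M_34 = det([-5 5 6; 4 7 -2; -2 -5 -6]) = 364
det = (+1)·(4)·(-104) + (-1)·(-7)·(252) + (-1)·(7)·(364) = -1200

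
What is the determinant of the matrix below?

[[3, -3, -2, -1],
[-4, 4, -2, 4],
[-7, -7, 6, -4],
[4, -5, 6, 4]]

The determinant is -2094.

Expand along row 1:
  + (3) · M_11   where M_11 = det([4 -2 4; -7 6 -4; -5 6 4]) = 48
  − (-3) · M_12   where M_12 = det([-4 -2 4; -7 6 -4; 4 6 4]) = -480
  + (-2) · M_13   where M_13 = det([-4 4 4; -7 -7 -4; 4 -5 4]) = 492
  − (-1) · M_14   where M_14 = det([-4 4 -2; -7 -7 6; 4 -5 6]) = 186
det = (+1)·(3)·(48) + (-1)·(-3)·(-480) + (+1)·(-2)·(492) + (-1)·(-1)·(186) = -2094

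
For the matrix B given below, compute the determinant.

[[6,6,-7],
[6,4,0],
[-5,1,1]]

det(B) = -194

Expand along row 2:
  − 6 · |6 -7; 1 1| = −6·(6 − (-7)) = -78
  + 4 · |6 -7; -5 1| = 4·(6 − 35) = -116
Sum: (-78) + (-116) = -194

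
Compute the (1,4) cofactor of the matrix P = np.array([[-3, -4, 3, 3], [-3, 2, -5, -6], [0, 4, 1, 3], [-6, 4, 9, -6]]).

228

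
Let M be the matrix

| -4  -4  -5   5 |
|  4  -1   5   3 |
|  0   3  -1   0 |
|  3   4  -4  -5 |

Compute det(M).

det(M) = 737

Expand along row 3 (it has 2 zeros):
  − (3) · M_32   where M_32 = det([-4 -5 5; 4 5 3; 3 -4 -5]) = -248
  + (-1) · M_33   where M_33 = det([-4 -4 5; 4 -1 3; 3 4 -5]) = 7
det = (-1)·(3)·(-248) + (+1)·(-1)·(7) = 737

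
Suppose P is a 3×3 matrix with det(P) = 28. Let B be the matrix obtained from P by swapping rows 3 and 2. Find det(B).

The determinant is -28.

Swapping two rows multiplies the determinant by −1.
det(B) = (-1)·(28) = -28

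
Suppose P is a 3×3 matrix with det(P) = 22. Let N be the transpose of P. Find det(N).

22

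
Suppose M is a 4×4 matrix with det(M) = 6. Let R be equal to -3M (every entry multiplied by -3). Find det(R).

For a 4×4 matrix, det(-3M) = (-3)^4·det(M) = 81·det(M).
det(R) = (81)·(6) = 486

The determinant is 486.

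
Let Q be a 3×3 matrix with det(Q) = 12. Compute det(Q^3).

det(Q^3) = (det Q)^3 = (12)^3 = 1728

1728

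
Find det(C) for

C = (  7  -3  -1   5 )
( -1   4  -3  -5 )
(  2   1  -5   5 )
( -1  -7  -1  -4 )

Expand along row 1:
  + (7) · M_11   where M_11 = det([4 -3 -5; 1 -5 5; -7 -1 -4]) = 373
  − (-3) · M_12   where M_12 = det([-1 -3 -5; 2 -5 5; -1 -1 -4]) = 1
  + (-1) · M_13   where M_13 = det([-1 4 -5; 2 1 5; -1 -7 -4]) = 46
  − (5) · M_14   where M_14 = det([-1 4 -3; 2 1 -5; -1 -7 -1]) = 103
det = (+1)·(7)·(373) + (-1)·(-3)·(1) + (+1)·(-1)·(46) + (-1)·(5)·(103) = 2053

|C| = 2053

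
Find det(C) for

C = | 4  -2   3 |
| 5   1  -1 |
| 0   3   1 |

Expand along row 3:
  − 3 · |4 3; 5 -1| = −3·(-4 − 15) = 57
  + 1 · |4 -2; 5 1| = 1·(4 − (-10)) = 14
Sum: (57) + (14) = 71

71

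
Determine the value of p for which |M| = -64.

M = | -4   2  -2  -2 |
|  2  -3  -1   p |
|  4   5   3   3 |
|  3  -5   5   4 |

p = 0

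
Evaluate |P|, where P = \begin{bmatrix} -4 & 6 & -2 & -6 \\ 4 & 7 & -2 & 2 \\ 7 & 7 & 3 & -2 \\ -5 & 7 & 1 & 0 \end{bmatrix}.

det(P) = -3104

Expand along row 4 (it has 1 zero):
  − (-5) · M_41   where M_41 = det([6 -2 -6; 7 -2 2; 7 3 -2]) = -278
  + (7) · M_42   where M_42 = det([-4 -2 -6; 4 -2 2; 7 3 -2]) = -192
  − (1) · M_43   where M_43 = det([-4 6 -6; 4 7 2; 7 7 -2]) = 370
det = (-1)·(-5)·(-278) + (+1)·(7)·(-192) + (-1)·(1)·(370) = -3104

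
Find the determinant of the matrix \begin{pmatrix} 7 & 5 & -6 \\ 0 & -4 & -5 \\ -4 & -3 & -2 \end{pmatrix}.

Expand along row 2:
  + (-4) · |7 -6; -4 -2| = (-4)·(-14 − 24) = 152
  − (-5) · |7 5; -4 -3| = −(-5)·(-21 − (-20)) = -5
Sum: (152) + (-5) = 147

The determinant is 147.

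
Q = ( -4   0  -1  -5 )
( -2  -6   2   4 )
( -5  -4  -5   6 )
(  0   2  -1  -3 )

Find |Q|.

The determinant is 140.

Expand along row 1 (it has 1 zero):
  + (-4) · M_11   where M_11 = det([-6 2 4; -4 -5 6; 2 -1 -3]) = -70
  + (-1) · M_13   where M_13 = det([-2 -6 4; -5 -4 6; 0 2 -3]) = 50
  − (-5) · M_14   where M_14 = det([-2 -6 2; -5 -4 -5; 0 2 -1]) = -18
det = (+1)·(-4)·(-70) + (+1)·(-1)·(50) + (-1)·(-5)·(-18) = 140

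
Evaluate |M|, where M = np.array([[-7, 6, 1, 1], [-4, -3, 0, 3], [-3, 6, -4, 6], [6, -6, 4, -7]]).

Expand along row 2 (it has 1 zero):
  − (-4) · M_21   where M_21 = det([6 1 1; 6 -4 6; -6 4 -7]) = 30
  + (-3) · M_22   where M_22 = det([-7 1 1; -3 -4 6; 6 4 -7]) = -1
  + (3) · M_24   where M_24 = det([-7 6 1; -3 6 -4; 6 -6 4]) = -90
det = (-1)·(-4)·(30) + (+1)·(-3)·(-1) + (+1)·(3)·(-90) = -147

det(M) = -147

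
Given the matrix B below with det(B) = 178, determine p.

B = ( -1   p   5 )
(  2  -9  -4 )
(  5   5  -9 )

Expanding along the row containing p, det(B) is linear in p: det(B) = (-2)·p + (174).
Set (-2)·p + (174) = 178  ⇒  (-2)·p = 4  ⇒  p = -2.

-2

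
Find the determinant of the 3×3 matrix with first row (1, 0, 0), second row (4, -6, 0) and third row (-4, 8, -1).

6

The matrix is lower triangular, so the determinant is the product of the diagonal entries:
det = (1) · (-6) · (-1) = 6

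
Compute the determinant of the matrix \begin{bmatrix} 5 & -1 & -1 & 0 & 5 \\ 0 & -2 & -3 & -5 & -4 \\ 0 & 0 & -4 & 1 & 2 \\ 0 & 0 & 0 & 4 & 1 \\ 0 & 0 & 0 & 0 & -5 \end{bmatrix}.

The matrix is upper triangular, so the determinant is the product of the diagonal entries:
det = (5) · (-2) · (-4) · (4) · (-5) = -800

The determinant is -800.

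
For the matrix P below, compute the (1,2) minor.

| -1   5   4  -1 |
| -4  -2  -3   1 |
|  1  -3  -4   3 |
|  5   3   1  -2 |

Delete row 1 and column 2; the remaining 3×3 submatrix is [-4 -3 1; 1 -4 3; 5 1 -2].
Its determinant is -50.

-50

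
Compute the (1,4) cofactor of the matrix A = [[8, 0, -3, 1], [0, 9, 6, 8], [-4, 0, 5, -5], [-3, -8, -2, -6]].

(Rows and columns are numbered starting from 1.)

Delete row 1 and column 4; the remaining 3×3 submatrix is [0 9 6; -4 0 5; -3 -8 -2].
Its determinant is -15.
The cofactor carries sign (−1)^(1+4) = −1, so C_{1,4} = −(-15) = 15.

15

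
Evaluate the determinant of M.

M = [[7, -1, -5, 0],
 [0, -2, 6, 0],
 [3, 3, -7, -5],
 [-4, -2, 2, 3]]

Expand along row 2 (it has 2 zeros):
  + (-2) · M_22   where M_22 = det([7 -5 0; 3 -7 -5; -4 2 3]) = -132
  − (6) · M_23   where M_23 = det([7 -1 0; 3 3 -5; -4 -2 3]) = -18
det = (+1)·(-2)·(-132) + (-1)·(6)·(-18) = 372

|M| = 372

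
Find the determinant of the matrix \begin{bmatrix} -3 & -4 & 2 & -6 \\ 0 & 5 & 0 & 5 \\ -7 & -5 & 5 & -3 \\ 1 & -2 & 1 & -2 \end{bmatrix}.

170

Expand along row 2 (it has 2 zeros):
  + (5) · M_22   where M_22 = det([-3 2 -6; -7 5 -3; 1 1 -2]) = 59
  + (5) · M_24   where M_24 = det([-3 -4 2; -7 -5 5; 1 -2 1]) = -25
det = (+1)·(5)·(59) + (+1)·(5)·(-25) = 170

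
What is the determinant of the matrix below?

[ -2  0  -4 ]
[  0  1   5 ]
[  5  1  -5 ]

40

Expand along column 1:
  + (-2) · |1 5; 1 -5| = (-2)·(-5 − 5) = 20
  + 5 · |0 -4; 1 5| = 5·(0 − (-4)) = 20
Sum: (20) + (20) = 40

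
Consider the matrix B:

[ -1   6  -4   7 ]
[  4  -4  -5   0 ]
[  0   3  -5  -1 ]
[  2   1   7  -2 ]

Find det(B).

det(B) = -1545

Expand along row 2 (it has 1 zero):
  − (4) · M_21   where M_21 = det([6 -4 7; 3 -5 -1; 1 7 -2]) = 264
  + (-4) · M_22   where M_22 = det([-1 -4 7; 0 -5 -1; 2 7 -2]) = 61
  − (-5) · M_23   where M_23 = det([-1 6 7; 0 3 -1; 2 1 -2]) = -49
det = (-1)·(4)·(264) + (+1)·(-4)·(61) + (-1)·(-5)·(-49) = -1545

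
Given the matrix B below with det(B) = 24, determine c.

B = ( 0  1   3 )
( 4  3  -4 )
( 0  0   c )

-6

Expanding along the row containing c, det(B) is linear in c: det(B) = (-4)·c + (0).
Set (-4)·c + (0) = 24  ⇒  (-4)·c = 24  ⇒  c = -6.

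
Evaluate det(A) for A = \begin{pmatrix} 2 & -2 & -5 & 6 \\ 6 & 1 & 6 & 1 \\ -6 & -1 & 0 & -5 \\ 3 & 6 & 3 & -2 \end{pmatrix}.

|A| = -12

Expand along row 3 (it has 1 zero):
  + (-6) · M_31   where M_31 = det([-2 -5 6; 1 6 1; 6 3 -2]) = -208
  − (-1) · M_32   where M_32 = det([2 -5 6; 6 6 1; 3 3 -2]) = -105
  − (-5) · M_34   where M_34 = det([2 -2 -5; 6 1 6; 3 6 3]) = -231
det = (+1)·(-6)·(-208) + (-1)·(-1)·(-105) + (-1)·(-5)·(-231) = -12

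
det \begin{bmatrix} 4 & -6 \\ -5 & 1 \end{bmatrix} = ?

The determinant is -26.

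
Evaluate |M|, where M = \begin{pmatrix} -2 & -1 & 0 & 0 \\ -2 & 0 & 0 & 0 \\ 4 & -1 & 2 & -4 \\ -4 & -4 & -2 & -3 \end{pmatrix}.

det(M) = 28

M is block lower-triangular with a 2×2 block and a 2×2 block on the diagonal, so its determinant equals the product of the determinants of the diagonal blocks.
det of the 2×2 block = -2
det of the 2×2 block = -14
det = (-2)·(-14) = 28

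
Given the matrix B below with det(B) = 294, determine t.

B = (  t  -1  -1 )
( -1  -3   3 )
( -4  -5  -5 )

9

Expanding along the column containing t, det(B) is linear in t: det(B) = (30)·t + (24).
Set (30)·t + (24) = 294  ⇒  (30)·t = 270  ⇒  t = 9.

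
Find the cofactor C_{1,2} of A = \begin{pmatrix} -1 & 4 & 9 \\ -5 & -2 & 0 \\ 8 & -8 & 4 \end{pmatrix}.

Delete row 1 and column 2; the remaining 2×2 submatrix is [-5 0; 8 4].
Its determinant is (-5)·4 − 0·8 = -20.
The cofactor carries sign (−1)^(1+2) = −1, so C_{1,2} = −(-20) = 20.

20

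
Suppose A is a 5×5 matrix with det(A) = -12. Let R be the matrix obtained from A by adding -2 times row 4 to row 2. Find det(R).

The determinant is -12.

Adding a multiple of one row to another leaves the determinant unchanged.
det(R) = (1)·(-12) = -12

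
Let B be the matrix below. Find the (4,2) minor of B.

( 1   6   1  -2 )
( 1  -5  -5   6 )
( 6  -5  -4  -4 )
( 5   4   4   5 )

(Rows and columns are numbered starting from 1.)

32

Delete row 4 and column 2; the remaining 3×3 submatrix is [1 1 -2; 1 -5 6; 6 -4 -4].
Its determinant is 32.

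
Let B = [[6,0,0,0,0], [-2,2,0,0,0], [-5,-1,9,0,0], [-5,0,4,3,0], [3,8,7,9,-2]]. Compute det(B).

|B| = -648

B is lower triangular, so det(B) is the product of the diagonal entries:
det = (6) · (2) · (9) · (3) · (-2) = -648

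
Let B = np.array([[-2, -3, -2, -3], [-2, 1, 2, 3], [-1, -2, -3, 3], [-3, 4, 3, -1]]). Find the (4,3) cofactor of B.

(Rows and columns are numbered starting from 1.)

Delete row 4 and column 3; the remaining 3×3 submatrix is [-2 -3 -3; -2 1 3; -1 -2 3].
Its determinant is -42.
The cofactor carries sign (−1)^(4+3) = −1, so C_{4,3} = −(-42) = 42.

The cofactor is 42.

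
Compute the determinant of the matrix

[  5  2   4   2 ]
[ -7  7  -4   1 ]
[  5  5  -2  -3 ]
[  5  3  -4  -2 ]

Expand along row 1:
  + (5) · M_11   where M_11 = det([7 -4 1; 5 -2 -3; 3 -4 -2]) = -74
  − (2) · M_12   where M_12 = det([-7 -4 1; 5 -2 -3; 5 -4 -2]) = 66
  + (4) · M_13   where M_13 = det([-7 7 1; 5 5 -3; 5 3 -2]) = -38
  − (2) · M_14   where M_14 = det([-7 7 -4; 5 5 -2; 5 3 -4]) = 208
det = (+1)·(5)·(-74) + (-1)·(2)·(66) + (+1)·(4)·(-38) + (-1)·(2)·(208) = -1070

-1070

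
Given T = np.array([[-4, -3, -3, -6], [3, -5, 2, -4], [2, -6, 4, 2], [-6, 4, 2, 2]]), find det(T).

-1320

Expand along row 1:
  + (-4) · M_11   where M_11 = det([-5 2 -4; -6 4 2; 4 2 2]) = 132
  − (-3) · M_12   where M_12 = det([3 2 -4; 2 4 2; -6 2 2]) = -132
  + (-3) · M_13   where M_13 = det([3 -5 -4; 2 -6 2; -6 4 2]) = 132
  − (-6) · M_14   where M_14 = det([3 -5 2; 2 -6 4; -6 4 2]) = 0
det = (+1)·(-4)·(132) + (-1)·(-3)·(-132) + (+1)·(-3)·(132) + (-1)·(-6)·(0) = -1320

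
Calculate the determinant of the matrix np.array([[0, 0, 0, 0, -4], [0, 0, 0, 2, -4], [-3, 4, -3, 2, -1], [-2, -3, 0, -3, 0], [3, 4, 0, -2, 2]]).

Expand along row 1 (it has 4 zeros):
  + (-4) · M_15   where M_15 = det([0 0 0 2; -3 4 -3 2; -2 -3 0 -3; 3 4 0 -2]) = 6
det = (+1)·(-4)·(6) = -24

The determinant is -24.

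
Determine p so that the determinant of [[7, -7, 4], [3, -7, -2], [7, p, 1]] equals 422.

Expanding along the column containing p, det(M) is linear in p: det(M) = (26)·p + (266).
Set (26)·p + (266) = 422  ⇒  (26)·p = 156  ⇒  p = 6.

p = 6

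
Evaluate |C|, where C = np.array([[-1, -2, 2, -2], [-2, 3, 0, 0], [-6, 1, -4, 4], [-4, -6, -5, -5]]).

The determinant is -600.

Expand along row 2 (it has 2 zeros):
  − (-2) · M_21   where M_21 = det([-2 2 -2; 1 -4 4; -6 -5 -5]) = -60
  + (3) · M_22   where M_22 = det([-1 2 -2; -6 -4 4; -4 -5 -5]) = -160
det = (-1)·(-2)·(-60) + (+1)·(3)·(-160) = -600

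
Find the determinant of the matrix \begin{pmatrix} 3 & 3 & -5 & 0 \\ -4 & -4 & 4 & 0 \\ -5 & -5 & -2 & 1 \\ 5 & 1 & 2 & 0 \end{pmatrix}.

Expand along column 4 (it has 3 zeros):
  − (1) · M_34   where M_34 = det([3 3 -5; -4 -4 4; 5 1 2]) = -32
det = (-1)·(1)·(-32) = 32

32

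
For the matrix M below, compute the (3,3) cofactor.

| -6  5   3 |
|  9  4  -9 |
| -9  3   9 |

-69

Delete row 3 and column 3; the remaining 2×2 submatrix is [-6 5; 9 4].
Its determinant is (-6)·4 − 5·9 = -69.
The cofactor carries sign (−1)^(3+3) = +1, so C_{3,3} = +(-69) = -69.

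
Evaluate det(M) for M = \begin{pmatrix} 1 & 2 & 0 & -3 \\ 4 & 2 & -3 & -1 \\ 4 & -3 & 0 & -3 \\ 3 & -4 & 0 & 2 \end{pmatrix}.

Expand along column 3 (it has 3 zeros):
  − (-3) · M_23   where M_23 = det([1 2 -3; 4 -3 -3; 3 -4 2]) = -31
det = (-1)·(-3)·(-31) = -93

-93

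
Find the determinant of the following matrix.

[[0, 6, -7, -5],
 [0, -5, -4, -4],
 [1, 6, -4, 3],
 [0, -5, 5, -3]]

Expand along column 1 (it has 3 zeros):
  + (1) · M_31   where M_31 = det([6 -7 -5; -5 -4 -4; -5 5 -3]) = 382
det = (+1)·(1)·(382) = 382

382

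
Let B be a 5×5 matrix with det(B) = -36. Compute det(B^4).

1679616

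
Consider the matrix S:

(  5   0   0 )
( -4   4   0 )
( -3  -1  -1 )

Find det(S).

|S| = -20

S is lower triangular, so det(S) is the product of the diagonal entries:
det = (5) · (4) · (-1) = -20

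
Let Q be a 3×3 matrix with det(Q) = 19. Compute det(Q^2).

The determinant is 361.

det(Q^2) = (det Q)^2 = (19)^2 = 361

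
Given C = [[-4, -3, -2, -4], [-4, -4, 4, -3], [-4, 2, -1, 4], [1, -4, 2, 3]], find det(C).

Expand along row 1:
  + (-4) · M_11   where M_11 = det([-4 4 -3; 2 -1 4; -4 2 3]) = -44
  − (-3) · M_12   where M_12 = det([-4 4 -3; -4 -1 4; 1 2 3]) = 129
  + (-2) · M_13   where M_13 = det([-4 -4 -3; -4 2 4; 1 -4 3]) = -194
  − (-4) · M_14   where M_14 = det([-4 -4 4; -4 2 -1; 1 -4 2]) = 28
det = (+1)·(-4)·(-44) + (-1)·(-3)·(129) + (+1)·(-2)·(-194) + (-1)·(-4)·(28) = 1063

|C| = 1063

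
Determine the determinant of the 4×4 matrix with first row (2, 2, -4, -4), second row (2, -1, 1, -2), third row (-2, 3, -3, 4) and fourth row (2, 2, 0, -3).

Expand along row 4 (it has 1 zero):
  − (2) · M_41   where M_41 = det([2 -4 -4; -1 1 -2; 3 -3 4]) = 4
  + (2) · M_42   where M_42 = det([2 -4 -4; 2 1 -2; -2 -3 4]) = 28
  + (-3) · M_44   where M_44 = det([2 2 -4; 2 -1 1; -2 3 -3]) = -8
det = (-1)·(2)·(4) + (+1)·(2)·(28) + (+1)·(-3)·(-8) = 72

72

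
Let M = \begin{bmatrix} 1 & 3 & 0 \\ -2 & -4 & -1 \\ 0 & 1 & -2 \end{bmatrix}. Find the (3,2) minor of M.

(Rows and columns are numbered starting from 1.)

The minor is -1.

Delete row 3 and column 2; the remaining 2×2 submatrix is [1 0; -2 -1].
Its determinant is 1·(-1) − 0·(-2) = -1.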